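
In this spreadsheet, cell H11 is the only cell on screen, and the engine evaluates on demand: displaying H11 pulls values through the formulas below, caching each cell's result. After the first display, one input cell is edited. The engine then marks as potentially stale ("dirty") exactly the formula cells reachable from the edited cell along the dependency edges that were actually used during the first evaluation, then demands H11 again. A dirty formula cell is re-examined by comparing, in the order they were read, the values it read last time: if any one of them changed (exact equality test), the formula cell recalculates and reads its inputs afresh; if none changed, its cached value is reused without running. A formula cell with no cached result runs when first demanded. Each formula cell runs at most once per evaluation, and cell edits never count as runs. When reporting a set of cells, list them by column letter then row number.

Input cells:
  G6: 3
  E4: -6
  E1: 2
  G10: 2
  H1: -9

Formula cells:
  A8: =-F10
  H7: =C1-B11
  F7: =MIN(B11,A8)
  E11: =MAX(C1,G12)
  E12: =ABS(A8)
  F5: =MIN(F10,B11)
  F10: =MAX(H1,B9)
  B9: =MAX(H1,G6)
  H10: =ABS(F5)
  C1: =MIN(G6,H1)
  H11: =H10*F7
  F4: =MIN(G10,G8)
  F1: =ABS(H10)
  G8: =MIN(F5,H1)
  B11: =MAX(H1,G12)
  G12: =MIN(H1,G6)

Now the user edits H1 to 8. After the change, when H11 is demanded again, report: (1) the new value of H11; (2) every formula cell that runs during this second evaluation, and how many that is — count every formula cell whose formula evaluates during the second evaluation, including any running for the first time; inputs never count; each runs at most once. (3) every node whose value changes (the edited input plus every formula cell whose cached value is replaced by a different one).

Initial pass — values computed on the first demand:
  B9 = MAX(-9, 3) = 3
  F10 = MAX(-9, 3) = 3
  A8 = -(3) = -3
  G12 = MIN(-9, 3) = -9
  B11 = MAX(-9, -9) = -9
  F5 = MIN(3, -9) = -9
  F7 = MIN(-9, -3) = -9
  H10 = ABS(-9) = 9
  H11 = 9 * -9 = -81

Second demand — change propagation:
  B9: re-runs because H1 -9->8; new result 8.
  F10: re-runs because H1 -9->8; B9 3->8; new result 8.
  A8: re-runs because F10 3->8; new result -8.
  G12: re-runs because H1 -9->8; new result 3.
  B11: re-runs because H1 -9->8; G12 -9->3; new result 8.
  F5: re-runs because F10 3->8; B11 -9->8; new result 8.
  F7: re-runs because B11 -9->8; A8 -3->-8; new result -8.
  H10: re-runs because F5 -9->8; new result 8.
  H11: re-runs because H10 9->8; F7 -9->-8; new result -64.

H11 now evaluates to -64.
Run set: A8, B9, B11, F5, F7, F10, G12, H10, H11 (9 run).
Changed values: A8, B9, B11, F5, F7, F10, G12, H1, H10, H11.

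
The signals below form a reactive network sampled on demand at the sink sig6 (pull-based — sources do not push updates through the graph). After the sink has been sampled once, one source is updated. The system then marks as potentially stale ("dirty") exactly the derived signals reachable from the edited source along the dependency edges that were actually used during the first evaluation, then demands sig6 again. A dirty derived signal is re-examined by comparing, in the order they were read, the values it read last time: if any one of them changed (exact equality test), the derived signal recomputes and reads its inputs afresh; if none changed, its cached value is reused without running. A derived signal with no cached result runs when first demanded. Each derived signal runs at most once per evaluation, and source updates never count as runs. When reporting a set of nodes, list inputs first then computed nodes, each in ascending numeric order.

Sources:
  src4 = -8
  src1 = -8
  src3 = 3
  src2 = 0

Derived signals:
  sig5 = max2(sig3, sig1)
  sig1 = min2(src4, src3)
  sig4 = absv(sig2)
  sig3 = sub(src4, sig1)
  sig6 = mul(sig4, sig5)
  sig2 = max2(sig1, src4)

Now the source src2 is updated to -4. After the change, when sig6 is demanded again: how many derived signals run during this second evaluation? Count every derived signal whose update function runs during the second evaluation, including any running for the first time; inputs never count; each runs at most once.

Run set: none (0 run).
The important point: nothing the output needs ever reads src2, so the edit is invisible to it.

Initial pass — values computed on the first demand:
  sig1 = min2(-8, 3) = -8
  sig2 = max2(-8, -8) = -8
  sig3 = sub(-8, -8) = 0
  sig4 = absv(-8) = 8
  sig5 = max2(0, -8) = 0
  sig6 = mul(8, 0) = 0

Second demand — change propagation:
  no demanded computation ever read src2, so the edit dirties nothing and nothing runs.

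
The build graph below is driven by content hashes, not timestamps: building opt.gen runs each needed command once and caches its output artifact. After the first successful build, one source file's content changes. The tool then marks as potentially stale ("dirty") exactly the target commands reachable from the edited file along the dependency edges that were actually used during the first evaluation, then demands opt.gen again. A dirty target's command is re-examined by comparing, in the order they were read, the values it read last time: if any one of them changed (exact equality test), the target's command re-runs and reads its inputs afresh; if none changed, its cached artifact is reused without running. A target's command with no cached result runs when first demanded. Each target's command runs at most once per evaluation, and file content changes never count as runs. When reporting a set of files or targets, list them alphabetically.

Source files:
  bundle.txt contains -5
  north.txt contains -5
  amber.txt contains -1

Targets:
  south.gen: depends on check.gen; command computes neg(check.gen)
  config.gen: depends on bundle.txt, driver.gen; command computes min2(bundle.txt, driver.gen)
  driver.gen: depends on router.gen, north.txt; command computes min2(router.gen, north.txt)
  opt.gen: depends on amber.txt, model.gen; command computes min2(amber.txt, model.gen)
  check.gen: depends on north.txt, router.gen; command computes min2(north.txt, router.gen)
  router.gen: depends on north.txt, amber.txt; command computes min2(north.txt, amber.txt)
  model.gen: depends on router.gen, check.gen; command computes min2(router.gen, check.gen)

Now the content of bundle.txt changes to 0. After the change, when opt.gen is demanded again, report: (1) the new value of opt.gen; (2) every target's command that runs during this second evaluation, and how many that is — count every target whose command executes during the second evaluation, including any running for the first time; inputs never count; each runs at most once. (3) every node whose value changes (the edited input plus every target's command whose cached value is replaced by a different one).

Initial pass — values computed on the first demand:
  router.gen = min2(-5, -1) = -5
  check.gen = min2(-5, -5) = -5
  model.gen = min2(-5, -5) = -5
  opt.gen = min2(-1, -5) = -5

Second demand — change propagation:
  no demanded computation ever read bundle.txt, so the edit dirties nothing and nothing runs.

The important point: nothing the output needs ever reads bundle.txt, so the edit is invisible to it.

opt.gen now evaluates to -5.
Run set: none (0 run).
Changed values: bundle.txt.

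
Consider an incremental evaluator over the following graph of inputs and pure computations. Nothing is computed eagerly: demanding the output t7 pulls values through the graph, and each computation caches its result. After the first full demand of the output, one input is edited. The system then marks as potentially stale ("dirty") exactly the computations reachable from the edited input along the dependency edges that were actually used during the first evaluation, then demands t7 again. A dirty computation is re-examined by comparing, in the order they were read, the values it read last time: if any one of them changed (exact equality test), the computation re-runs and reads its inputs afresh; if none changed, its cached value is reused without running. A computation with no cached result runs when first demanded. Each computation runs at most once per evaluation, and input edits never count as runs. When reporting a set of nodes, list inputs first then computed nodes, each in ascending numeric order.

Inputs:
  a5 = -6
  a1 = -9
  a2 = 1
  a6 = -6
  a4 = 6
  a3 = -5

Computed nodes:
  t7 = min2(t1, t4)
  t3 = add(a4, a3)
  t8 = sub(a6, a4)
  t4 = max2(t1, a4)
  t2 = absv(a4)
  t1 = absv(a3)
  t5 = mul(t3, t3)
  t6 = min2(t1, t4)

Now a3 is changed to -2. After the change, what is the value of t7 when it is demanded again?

t7 now evaluates to 2.

Initial pass — values computed on the first demand:
  t1 = absv(-5) = 5
  t4 = max2(5, 6) = 6
  t7 = min2(5, 6) = 5

Second demand — change propagation:
  t1: re-runs because a3 -5->-2; new result 2.
  t4: re-runs because t1 5->2; new result 6 (unchanged).
  t7: re-runs because t1 5->2; new result 2.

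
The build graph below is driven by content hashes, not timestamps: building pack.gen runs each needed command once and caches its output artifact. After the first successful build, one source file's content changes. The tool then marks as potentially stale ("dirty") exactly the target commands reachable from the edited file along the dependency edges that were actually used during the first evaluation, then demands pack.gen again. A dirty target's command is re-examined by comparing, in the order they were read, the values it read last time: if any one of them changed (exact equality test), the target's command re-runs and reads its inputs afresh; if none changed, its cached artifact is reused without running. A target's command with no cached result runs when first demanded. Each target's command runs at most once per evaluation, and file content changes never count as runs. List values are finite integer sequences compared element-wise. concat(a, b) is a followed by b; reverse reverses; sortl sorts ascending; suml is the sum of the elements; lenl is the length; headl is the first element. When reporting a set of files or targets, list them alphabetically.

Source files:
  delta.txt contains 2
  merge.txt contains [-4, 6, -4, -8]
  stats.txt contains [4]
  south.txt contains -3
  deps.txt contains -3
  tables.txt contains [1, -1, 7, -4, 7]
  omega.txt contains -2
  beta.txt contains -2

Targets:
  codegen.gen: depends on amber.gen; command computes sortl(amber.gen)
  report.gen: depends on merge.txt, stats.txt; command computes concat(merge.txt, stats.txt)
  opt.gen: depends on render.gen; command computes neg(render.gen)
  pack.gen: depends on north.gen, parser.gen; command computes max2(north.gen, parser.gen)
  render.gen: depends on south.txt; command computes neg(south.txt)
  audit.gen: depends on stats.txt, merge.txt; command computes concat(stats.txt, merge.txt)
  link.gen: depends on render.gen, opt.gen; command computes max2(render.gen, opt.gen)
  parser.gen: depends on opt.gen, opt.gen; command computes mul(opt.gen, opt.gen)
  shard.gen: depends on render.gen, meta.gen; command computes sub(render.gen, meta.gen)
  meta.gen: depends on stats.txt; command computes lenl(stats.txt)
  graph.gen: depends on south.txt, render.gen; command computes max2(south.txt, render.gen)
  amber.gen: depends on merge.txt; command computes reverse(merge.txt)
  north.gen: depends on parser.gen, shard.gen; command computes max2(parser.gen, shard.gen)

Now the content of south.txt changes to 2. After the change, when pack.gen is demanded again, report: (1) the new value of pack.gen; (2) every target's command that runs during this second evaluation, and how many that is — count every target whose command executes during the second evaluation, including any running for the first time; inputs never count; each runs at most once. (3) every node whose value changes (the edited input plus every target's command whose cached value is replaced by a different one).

pack.gen now evaluates to 4.
Run set: north.gen, opt.gen, pack.gen, parser.gen, render.gen, shard.gen (6 run).
Changed values: north.gen, opt.gen, pack.gen, parser.gen, render.gen, shard.gen, south.txt.

Initial pass — values computed on the first demand:
  meta.gen = lenl([4]) = 1
  render.gen = neg(-3) = 3
  opt.gen = neg(3) = -3
  parser.gen = mul(-3, -3) = 9
  shard.gen = sub(3, 1) = 2
  north.gen = max2(9, 2) = 9
  pack.gen = max2(9, 9) = 9

Second demand — change propagation:
  render.gen: re-runs because south.txt -3->2; new result -2.
  opt.gen: re-runs because render.gen 3->-2; new result 2.
  parser.gen: re-runs because opt.gen -3->2; opt.gen -3->2; new result 4.
  shard.gen: re-runs because render.gen 3->-2; new result -3.
  north.gen: re-runs because parser.gen 9->4; shard.gen 2->-3; new result 4.
  pack.gen: re-runs because north.gen 9->4; parser.gen 9->4; new result 4.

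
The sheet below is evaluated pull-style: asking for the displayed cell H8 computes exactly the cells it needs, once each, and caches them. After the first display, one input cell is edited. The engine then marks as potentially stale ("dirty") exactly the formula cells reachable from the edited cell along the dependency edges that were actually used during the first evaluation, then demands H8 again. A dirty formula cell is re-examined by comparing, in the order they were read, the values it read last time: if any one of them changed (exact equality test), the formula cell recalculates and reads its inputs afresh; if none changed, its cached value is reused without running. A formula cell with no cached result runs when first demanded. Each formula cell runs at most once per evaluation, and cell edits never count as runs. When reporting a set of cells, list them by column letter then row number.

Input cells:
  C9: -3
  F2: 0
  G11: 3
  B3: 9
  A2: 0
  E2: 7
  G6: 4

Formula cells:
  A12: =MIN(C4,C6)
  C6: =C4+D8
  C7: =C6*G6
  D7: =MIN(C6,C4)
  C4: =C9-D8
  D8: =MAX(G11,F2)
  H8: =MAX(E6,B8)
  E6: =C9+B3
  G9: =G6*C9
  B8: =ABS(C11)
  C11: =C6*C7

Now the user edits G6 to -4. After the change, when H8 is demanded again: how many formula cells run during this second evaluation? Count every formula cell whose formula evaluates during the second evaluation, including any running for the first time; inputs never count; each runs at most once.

3 formula cells run: B8, C7, C11.
Note the absorption at B8: it re-runs yet its value is the same, leaving the output's value untouched.

First demand of the output computes:
  D8 = MAX(3, 0) = 3
  C4 = -3 - 3 = -6
  C6 = -6 + 3 = -3
  C7 = -3 * 4 = -12
  C11 = -3 * -12 = 36
  B8 = ABS(36) = 36
  E6 = -3 + 9 = 6
  H8 = MAX(6, 36) = 36

After the edit, cleaning proceeds:
  C7: a read changed (G6 4->-4) — executes, giving 12.
  C11: a read changed (C7 -12->12) — executes, giving -36.
  B8: a read changed (C11 36->-36) — executes, giving 36 — identical to its old value.
  H8: dirty, but its reads are unchanged (E6 unchanged, B8 unchanged); cached 36 stands.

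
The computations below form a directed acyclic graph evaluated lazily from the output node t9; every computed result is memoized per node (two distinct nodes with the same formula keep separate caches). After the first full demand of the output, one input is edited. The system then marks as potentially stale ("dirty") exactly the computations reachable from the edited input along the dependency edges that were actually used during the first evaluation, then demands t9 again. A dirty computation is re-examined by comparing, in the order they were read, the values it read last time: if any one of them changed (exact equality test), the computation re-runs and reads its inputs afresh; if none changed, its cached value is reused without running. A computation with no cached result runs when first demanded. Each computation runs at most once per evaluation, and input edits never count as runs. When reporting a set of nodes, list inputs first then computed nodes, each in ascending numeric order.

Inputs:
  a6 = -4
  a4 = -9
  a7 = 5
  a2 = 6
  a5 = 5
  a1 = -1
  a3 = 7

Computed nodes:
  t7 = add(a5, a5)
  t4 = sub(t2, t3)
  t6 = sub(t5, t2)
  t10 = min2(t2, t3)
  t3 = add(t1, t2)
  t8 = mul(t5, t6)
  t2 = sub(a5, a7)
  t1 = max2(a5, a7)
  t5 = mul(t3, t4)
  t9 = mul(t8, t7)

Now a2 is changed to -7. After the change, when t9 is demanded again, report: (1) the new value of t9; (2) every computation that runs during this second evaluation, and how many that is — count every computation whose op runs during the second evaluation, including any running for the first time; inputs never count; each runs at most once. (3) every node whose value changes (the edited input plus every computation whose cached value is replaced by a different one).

Demanding t9 again yields 6250.
0 computations run: none.
The nodes whose values change: a2.
Note the shortcut — nothing in the graph depends on a2 at all, so no recomputation happens.

First demand of the output computes:
  t1 = max2(5, 5) = 5
  t2 = sub(5, 5) = 0
  t3 = add(5, 0) = 5
  t4 = sub(0, 5) = -5
  t5 = mul(5, -5) = -25
  t6 = sub(-25, 0) = -25
  t7 = add(5, 5) = 10
  t8 = mul(-25, -25) = 625
  t9 = mul(625, 10) = 6250

After the edit, cleaning proceeds:
  no node depends on a2 at all; the second demand re-runs nothing.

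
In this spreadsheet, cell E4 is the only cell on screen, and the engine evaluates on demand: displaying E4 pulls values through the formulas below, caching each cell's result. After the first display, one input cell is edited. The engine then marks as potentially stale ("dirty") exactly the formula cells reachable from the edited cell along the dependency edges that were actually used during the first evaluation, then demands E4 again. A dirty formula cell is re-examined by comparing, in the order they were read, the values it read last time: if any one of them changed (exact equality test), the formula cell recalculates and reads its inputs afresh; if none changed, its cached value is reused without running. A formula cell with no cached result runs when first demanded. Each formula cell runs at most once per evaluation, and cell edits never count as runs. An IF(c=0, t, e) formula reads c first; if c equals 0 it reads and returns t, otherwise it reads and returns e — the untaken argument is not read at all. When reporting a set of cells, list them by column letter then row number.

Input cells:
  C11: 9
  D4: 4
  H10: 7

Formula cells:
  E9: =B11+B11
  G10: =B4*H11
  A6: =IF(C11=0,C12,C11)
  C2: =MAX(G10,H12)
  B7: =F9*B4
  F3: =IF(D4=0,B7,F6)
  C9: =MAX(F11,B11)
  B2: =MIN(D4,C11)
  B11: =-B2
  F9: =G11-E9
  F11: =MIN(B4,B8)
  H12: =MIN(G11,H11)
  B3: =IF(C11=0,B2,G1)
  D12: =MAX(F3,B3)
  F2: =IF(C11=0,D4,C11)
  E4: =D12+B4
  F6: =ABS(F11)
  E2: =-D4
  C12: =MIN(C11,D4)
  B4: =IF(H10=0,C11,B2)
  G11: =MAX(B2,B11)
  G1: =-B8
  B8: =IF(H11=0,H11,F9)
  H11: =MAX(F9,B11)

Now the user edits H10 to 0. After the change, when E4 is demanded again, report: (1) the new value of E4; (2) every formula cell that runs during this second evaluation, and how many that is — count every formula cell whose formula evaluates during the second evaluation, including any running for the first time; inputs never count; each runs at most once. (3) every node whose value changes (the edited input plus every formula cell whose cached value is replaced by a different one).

E4 now evaluates to 18.
Run set: B4, D12, E4, F3, F6, F11 (6 run).
Changed values: B4, D12, E4, F3, F6, F11, H10.

Initial pass — values computed on the first demand:
  B2 = MIN(4, 9) = 4
  B4 = IF(H10=0: H10=7 -> else branch B2) = 4
  B11 = -(4) = -4
  E9 = -4 + -4 = -8
  G11 = MAX(4, -4) = 4
  F9 = 4 - -8 = 12
  H11 = MAX(12, -4) = 12
  B8 = IF(H11=0: H11=12 -> else branch F9) = 12
  F11 = MIN(4, 12) = 4
  F6 = ABS(4) = 4
  F3 = IF(D4=0: D4=4 -> else branch F6) = 4
  G1 = -(12) = -12
  B3 = IF(C11=0: C11=9 -> else branch G1) = -12
  D12 = MAX(4, -12) = 4
  E4 = 4 + 4 = 8

Second demand — change propagation:
  B4: re-runs because H10 7->0; new result 9.
  F11: re-runs because B4 4->9; new result 9.
  F6: re-runs because F11 4->9; new result 9.
  F3: re-runs because F6 4->9; new result 9.
  D12: re-runs because F3 4->9; new result 9.
  E4: re-runs because D12 4->9; B4 4->9; new result 18.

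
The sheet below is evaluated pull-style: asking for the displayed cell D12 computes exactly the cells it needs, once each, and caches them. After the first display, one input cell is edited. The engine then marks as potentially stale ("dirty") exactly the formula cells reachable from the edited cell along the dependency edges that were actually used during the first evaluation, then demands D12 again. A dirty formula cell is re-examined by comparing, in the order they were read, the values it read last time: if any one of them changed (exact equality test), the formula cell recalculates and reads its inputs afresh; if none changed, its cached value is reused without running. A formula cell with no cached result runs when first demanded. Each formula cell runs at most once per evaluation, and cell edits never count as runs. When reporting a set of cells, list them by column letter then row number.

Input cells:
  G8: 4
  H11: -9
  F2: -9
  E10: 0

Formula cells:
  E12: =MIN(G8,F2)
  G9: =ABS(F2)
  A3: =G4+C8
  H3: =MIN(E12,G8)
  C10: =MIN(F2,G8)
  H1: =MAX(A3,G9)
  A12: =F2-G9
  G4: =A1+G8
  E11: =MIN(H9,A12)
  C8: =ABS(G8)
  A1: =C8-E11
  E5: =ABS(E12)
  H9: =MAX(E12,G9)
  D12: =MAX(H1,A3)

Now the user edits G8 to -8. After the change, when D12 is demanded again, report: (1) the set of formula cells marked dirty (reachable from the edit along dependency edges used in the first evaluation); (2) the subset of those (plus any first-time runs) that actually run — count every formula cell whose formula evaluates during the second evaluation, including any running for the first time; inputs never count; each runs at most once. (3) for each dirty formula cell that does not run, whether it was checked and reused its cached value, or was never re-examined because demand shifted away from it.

The edit dirties: A1, A3, C8, D12, E11, E12, G4, H1, H9.
7 formula cells run: A1, A3, C8, D12, E12, G4, H1.
Cache hits after checking: E11, H9.
Note where the cutoff bites: H9 is checked, finds nothing changed, and keeps its cache.

First demand of the output computes:
  C8 = ABS(4) = 4
  E12 = MIN(4, -9) = -9
  G9 = ABS(-9) = 9
  A12 = -9 - 9 = -18
  H9 = MAX(-9, 9) = 9
  E11 = MIN(9, -18) = -18
  A1 = 4 - -18 = 22
  G4 = 22 + 4 = 26
  A3 = 26 + 4 = 30
  H1 = MAX(30, 9) = 30
  D12 = MAX(30, 30) = 30

After the edit, cleaning proceeds:
  C8: a read changed (G8 4->-8) — executes, giving 8.
  E12: a read changed (G8 4->-8) — executes, giving -9 — identical to its old value.
  H9: dirty, but its reads are unchanged (E12 unchanged, G9 unchanged); cached 9 stands.
  E11: dirty, but its reads are unchanged (H9 unchanged, A12 unchanged); cached -18 stands.
  A1: a read changed (C8 4->8) — executes, giving 26.
  G4: a read changed (A1 22->26; G8 4->-8) — executes, giving 18.
  A3: a read changed (G4 26->18; C8 4->8) — executes, giving 26.
  H1: a read changed (A3 30->26) — executes, giving 26.
  D12: a read changed (H1 30->26; A3 30->26) — executes, giving 26.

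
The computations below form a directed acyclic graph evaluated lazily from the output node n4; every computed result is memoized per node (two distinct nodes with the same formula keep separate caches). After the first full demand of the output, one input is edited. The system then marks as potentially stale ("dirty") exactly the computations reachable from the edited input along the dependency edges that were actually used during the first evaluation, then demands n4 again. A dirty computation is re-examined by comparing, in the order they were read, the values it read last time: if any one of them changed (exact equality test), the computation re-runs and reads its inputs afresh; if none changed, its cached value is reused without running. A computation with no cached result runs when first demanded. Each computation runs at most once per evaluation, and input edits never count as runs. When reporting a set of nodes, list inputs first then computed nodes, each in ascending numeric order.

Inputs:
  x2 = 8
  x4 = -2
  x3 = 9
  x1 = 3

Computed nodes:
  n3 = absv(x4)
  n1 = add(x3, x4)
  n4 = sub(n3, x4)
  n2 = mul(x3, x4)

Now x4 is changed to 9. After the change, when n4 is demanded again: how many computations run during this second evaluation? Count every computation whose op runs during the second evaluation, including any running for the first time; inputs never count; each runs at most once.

First demand of the output computes:
  n3 = absv(-2) = 2
  n4 = sub(2, -2) = 4

After the edit, cleaning proceeds:
  n3: a read changed (x4 -2->9) — executes, giving 9.
  n4: a read changed (n3 2->9; x4 -2->9) — executes, giving 0.

2 computations run: n3, n4.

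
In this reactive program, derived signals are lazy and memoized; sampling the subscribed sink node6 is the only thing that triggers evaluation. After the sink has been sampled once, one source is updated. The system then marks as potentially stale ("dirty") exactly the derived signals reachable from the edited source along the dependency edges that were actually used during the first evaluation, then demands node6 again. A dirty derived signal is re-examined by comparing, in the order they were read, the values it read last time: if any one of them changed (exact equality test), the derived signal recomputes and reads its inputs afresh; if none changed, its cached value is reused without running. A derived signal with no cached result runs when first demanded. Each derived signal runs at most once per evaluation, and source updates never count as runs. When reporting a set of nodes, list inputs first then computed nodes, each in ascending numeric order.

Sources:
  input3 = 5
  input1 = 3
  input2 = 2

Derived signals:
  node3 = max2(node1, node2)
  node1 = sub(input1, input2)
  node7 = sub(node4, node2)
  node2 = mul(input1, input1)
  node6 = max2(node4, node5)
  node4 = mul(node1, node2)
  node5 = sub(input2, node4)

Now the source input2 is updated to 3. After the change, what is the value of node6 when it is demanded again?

First demand of the output computes:
  node1 = sub(3, 2) = 1
  node2 = mul(3, 3) = 9
  node4 = mul(1, 9) = 9
  node5 = sub(2, 9) = -7
  node6 = max2(9, -7) = 9

After the edit, cleaning proceeds:
  node1: a read changed (input2 2->3) — executes, giving 0.
  node4: a read changed (node1 1->0) — executes, giving 0.
  node5: a read changed (input2 2->3; node4 9->0) — executes, giving 3.
  node6: a read changed (node4 9->0; node5 -7->3) — executes, giving 3.

Demanding node6 again yields 3.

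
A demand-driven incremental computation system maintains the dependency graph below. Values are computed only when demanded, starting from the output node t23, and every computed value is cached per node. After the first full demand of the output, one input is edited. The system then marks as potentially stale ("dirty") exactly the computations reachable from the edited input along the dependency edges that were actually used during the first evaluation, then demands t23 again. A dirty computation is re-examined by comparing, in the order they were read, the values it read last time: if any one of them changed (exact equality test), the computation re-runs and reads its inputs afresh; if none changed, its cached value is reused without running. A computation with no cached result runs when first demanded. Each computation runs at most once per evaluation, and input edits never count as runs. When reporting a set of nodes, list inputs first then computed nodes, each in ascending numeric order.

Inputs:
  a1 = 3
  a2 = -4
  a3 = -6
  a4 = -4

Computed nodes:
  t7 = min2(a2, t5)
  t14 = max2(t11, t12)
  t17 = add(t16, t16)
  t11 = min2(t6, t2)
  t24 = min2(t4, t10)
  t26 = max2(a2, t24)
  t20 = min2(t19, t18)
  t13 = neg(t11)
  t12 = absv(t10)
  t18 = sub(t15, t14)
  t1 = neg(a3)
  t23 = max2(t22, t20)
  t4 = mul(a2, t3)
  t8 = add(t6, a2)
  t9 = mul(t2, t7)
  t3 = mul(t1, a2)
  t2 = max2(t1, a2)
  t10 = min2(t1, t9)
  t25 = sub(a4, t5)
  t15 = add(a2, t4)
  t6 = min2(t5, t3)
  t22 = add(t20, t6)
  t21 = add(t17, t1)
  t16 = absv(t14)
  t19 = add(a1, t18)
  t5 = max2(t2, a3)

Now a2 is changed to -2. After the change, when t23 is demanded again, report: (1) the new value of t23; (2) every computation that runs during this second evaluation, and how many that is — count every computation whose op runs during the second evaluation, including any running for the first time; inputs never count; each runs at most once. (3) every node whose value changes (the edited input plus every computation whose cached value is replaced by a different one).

New value of t23: 10.
Computations that run: t2, t3, t4, t6, t7, t9, t10, t11, t12, t14, t15, t18, t19, t20, t22, t23 — 16 in total.
Values that change: a2, t3, t4, t6, t7, t9, t10, t11, t12, t14, t15, t18, t19, t20, t22, t23.
Key observation: the cutoff stops propagation at t5 — its inputs' values are unchanged, so it reuses its cache.

First evaluation (everything demanded from the output):
  t1 = neg(-6) = 6
  t2 = max2(6, -4) = 6
  t3 = mul(6, -4) = -24
  t4 = mul(-4, -24) = 96
  t5 = max2(6, -6) = 6
  t6 = min2(6, -24) = -24
  t7 = min2(-4, 6) = -4
  t9 = mul(6, -4) = -24
  t10 = min2(6, -24) = -24
  t11 = min2(-24, 6) = -24
  t12 = absv(-24) = 24
  t14 = max2(-24, 24) = 24
  t15 = add(-4, 96) = 92
  t18 = sub(92, 24) = 68
  t19 = add(3, 68) = 71
  t20 = min2(71, 68) = 68
  t22 = add(68, -24) = 44
  t23 = max2(44, 68) = 68

Propagation after the edit:
  t2: runs — a2 -4->-2; result 6 (same value as before).
  t3: runs — a2 -4->-2; result -12.
  t4: runs — a2 -4->-2; t3 -24->-12; result 24.
  t5: checked — values it read are unchanged (t2 unchanged, a3 unchanged); reused cached 6 without running.
  t6: runs — t3 -24->-12; result -12.
  t7: runs — a2 -4->-2; result -2.
  t9: runs — t7 -4->-2; result -12.
  t10: runs — t9 -24->-12; result -12.
  t11: runs — t6 -24->-12; result -12.
  t12: runs — t10 -24->-12; result 12.
  t14: runs — t11 -24->-12; t12 24->12; result 12.
  t15: runs — a2 -4->-2; t4 96->24; result 22.
  t18: runs — t15 92->22; t14 24->12; result 10.
  t19: runs — t18 68->10; result 13.
  t20: runs — t19 71->13; t18 68->10; result 10.
  t22: runs — t20 68->10; t6 -24->-12; result -2.
  t23: runs — t22 44->-2; t20 68->10; result 10.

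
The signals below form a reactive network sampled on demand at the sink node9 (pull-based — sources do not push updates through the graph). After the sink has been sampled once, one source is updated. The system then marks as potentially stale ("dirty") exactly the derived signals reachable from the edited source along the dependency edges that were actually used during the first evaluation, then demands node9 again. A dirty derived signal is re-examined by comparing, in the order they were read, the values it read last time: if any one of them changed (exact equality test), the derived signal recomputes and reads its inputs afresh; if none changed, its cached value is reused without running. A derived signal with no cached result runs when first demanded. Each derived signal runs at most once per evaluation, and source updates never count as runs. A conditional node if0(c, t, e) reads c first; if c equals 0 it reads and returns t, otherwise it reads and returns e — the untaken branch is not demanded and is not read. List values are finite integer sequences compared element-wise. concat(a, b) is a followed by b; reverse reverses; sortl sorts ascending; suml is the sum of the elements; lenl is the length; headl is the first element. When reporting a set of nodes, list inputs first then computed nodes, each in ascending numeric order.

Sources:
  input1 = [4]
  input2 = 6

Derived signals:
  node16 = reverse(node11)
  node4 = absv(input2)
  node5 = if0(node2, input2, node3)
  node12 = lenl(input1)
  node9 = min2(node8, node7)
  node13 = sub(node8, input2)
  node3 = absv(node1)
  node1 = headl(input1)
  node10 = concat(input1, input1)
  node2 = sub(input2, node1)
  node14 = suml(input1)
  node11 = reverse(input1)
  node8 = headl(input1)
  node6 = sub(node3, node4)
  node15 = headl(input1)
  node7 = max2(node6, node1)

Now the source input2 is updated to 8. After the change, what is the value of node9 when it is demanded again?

Initial pass — values computed on the first demand:
  node1 = headl([4]) = 4
  node3 = absv(4) = 4
  node4 = absv(6) = 6
  node6 = sub(4, 6) = -2
  node7 = max2(-2, 4) = 4
  node8 = headl([4]) = 4
  node9 = min2(4, 4) = 4

Second demand — change propagation:
  node4: re-runs because input2 6->8; new result 8.
  node6: re-runs because node4 6->8; new result -4.
  node7: re-runs because node6 -2->-4; new result 4 (unchanged).
  node9: re-examined; everything it read last time is the same (node8 unchanged, node7 unchanged) — cache 4 kept, no run.

The important point: node7 recomputes to an identical value, and the output ends up unchanged.

node9 now evaluates to 4.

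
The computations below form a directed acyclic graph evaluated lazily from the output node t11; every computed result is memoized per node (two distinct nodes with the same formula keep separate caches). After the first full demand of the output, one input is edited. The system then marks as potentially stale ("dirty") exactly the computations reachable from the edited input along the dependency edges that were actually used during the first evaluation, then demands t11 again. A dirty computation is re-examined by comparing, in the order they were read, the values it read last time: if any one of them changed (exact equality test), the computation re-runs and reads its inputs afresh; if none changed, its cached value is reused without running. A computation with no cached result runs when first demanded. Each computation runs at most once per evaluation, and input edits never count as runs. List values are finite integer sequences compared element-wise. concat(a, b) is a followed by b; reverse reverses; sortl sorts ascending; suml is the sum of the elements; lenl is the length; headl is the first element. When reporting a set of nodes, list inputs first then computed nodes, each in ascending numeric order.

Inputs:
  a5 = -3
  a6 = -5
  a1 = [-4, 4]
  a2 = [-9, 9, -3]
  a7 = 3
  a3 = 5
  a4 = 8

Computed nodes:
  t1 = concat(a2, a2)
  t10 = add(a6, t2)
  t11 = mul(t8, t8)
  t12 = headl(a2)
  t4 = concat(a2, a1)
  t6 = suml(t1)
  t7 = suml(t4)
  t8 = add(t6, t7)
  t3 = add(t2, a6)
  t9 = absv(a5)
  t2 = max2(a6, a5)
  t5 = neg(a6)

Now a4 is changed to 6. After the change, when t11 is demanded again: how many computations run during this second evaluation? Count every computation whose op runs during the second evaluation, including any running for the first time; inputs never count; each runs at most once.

0 computations run: none.
Note the shortcut — nothing in the graph depends on a4 at all, so no recomputation happens.

First demand of the output computes:
  t1 = concat([-9, 9, -3], [-9, 9, -3]) = [-9, 9, -3, -9, 9, -3]
  t4 = concat([-9, 9, -3], [-4, 4]) = [-9, 9, -3, -4, 4]
  t6 = suml([-9, 9, -3, -9, 9, -3]) = -6
  t7 = suml([-9, 9, -3, -4, 4]) = -3
  t8 = add(-6, -3) = -9
  t11 = mul(-9, -9) = 81

After the edit, cleaning proceeds:
  no node depends on a4 at all; the second demand re-runs nothing.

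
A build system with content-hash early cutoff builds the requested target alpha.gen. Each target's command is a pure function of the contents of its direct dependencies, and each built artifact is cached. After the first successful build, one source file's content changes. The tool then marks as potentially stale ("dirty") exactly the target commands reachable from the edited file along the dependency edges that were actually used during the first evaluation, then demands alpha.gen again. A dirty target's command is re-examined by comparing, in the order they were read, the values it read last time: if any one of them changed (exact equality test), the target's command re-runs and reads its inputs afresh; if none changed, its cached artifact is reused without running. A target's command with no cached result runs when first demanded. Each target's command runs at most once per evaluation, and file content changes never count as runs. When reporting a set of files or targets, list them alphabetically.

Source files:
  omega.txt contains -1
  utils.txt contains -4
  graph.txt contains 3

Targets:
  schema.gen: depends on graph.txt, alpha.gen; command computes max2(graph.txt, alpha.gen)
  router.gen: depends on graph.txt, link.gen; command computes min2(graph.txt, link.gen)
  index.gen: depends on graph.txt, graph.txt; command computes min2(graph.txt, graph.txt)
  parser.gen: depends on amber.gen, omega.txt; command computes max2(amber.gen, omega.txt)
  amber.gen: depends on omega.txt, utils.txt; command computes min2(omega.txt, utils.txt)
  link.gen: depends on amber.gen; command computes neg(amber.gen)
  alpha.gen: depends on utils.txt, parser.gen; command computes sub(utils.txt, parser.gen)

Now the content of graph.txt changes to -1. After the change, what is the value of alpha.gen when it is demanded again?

First evaluation (everything demanded from the output):
  amber.gen = min2(-1, -4) = -4
  parser.gen = max2(-4, -1) = -1
  alpha.gen = sub(-4, -1) = -3

Propagation after the edit:
  graph.txt feeds no computation that the output demands — nothing is marked dirty and nothing runs.

Key observation: graph.txt is never demanded by the output, so the edit triggers no recomputation at all.

New value of alpha.gen: -3.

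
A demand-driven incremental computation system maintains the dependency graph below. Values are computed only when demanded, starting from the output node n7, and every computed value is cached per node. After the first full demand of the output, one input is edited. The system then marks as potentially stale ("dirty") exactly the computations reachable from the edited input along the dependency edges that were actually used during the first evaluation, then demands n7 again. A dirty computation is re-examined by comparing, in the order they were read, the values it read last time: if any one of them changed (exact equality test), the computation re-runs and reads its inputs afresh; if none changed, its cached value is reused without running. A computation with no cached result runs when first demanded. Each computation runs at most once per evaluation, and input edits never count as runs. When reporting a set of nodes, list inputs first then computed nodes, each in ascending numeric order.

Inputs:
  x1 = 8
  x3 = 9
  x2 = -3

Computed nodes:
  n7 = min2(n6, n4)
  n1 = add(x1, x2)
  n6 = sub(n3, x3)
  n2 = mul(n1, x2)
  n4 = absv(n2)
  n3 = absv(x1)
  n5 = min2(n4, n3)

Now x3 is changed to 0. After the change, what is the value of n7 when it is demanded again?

New value of n7: 8.

First evaluation (everything demanded from the output):
  n1 = add(8, -3) = 5
  n2 = mul(5, -3) = -15
  n3 = absv(8) = 8
  n4 = absv(-15) = 15
  n6 = sub(8, 9) = -1
  n7 = min2(-1, 15) = -1

Propagation after the edit:
  n6: runs — x3 9->0; result 8.
  n7: runs — n6 -1->8; result 8.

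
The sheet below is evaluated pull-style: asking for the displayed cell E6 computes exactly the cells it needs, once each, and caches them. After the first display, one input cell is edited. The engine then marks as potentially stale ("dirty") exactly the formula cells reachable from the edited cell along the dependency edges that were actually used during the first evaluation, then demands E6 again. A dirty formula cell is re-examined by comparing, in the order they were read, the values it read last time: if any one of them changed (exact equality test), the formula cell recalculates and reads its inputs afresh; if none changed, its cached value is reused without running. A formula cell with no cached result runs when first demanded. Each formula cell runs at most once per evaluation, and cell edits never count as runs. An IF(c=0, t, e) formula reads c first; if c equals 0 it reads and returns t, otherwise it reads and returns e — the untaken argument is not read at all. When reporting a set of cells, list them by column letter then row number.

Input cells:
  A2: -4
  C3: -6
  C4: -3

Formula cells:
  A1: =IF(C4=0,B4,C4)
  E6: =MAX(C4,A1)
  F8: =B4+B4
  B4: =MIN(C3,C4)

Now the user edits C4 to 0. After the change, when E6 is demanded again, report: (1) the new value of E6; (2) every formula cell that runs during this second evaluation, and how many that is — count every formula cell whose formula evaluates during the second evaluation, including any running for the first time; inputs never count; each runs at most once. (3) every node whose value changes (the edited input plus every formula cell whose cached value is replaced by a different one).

First demand of the output computes:
  A1 = IF(C4=0: C4=-3 -> else branch C4) = -3
  E6 = MAX(-3, -3) = -3

After the edit, cleaning proceeds:
  B4: had never run; runs now, result -6.
  A1: a read changed (C4 -3->0; C4 -3->0) — executes, giving -6.
  E6: a read changed (C4 -3->0; A1 -3->-6) — executes, giving 0.

Note the branch switch — B4 had no cache and runs now for the first time.

Demanding E6 again yields 0.
3 formula cells run: A1, B4, E6.
The nodes whose values change: A1, C4, E6.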